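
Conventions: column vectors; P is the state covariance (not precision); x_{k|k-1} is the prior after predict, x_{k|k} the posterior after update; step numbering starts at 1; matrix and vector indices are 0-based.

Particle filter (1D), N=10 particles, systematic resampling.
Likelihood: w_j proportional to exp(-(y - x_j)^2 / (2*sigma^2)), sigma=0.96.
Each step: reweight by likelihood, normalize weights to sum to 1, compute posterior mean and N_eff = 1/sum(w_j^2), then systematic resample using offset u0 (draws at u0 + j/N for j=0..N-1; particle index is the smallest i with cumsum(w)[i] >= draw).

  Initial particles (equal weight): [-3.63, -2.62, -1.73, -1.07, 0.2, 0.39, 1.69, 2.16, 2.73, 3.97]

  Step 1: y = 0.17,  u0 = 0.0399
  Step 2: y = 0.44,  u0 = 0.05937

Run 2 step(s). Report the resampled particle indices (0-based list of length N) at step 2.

step 1: w=[0.0001, 0.0049, 0.0471, 0.1450, 0.3337, 0.3252, 0.0953, 0.0390, 0.0095, 0.0001]  mean=0.2155  Neff=3.9825  idx=[2, 3, 4, 4, 4, 5, 5, 5, 5, 6]
step 2: w=[0.0101, 0.0377, 0.1259, 0.1259, 0.1259, 0.1297, 0.1297, 0.1297, 0.1297, 0.0556]  mean=0.3141  Neff=8.3699  idx=[2, 2, 3, 4, 5, 6, 6, 7, 8, 9]

resampled_idx = [2, 2, 3, 4, 5, 6, 6, 7, 8, 9]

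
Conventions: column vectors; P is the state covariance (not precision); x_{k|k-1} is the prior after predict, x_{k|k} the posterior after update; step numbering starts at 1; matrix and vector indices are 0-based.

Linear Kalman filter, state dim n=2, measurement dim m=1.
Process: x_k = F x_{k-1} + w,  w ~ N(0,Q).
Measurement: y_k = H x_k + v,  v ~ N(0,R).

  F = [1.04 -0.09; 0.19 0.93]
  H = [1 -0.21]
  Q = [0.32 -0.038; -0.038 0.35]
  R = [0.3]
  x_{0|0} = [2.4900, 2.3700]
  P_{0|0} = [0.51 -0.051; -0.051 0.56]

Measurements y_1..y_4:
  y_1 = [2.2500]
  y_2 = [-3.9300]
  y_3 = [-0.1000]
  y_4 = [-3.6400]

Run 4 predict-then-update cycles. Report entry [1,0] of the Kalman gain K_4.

step 1: x^-=[2.3763, 2.6772]  P^-=[0.8857 -0.0326; -0.0326 0.8347]  S=[1.2362]  K=[0.7220; -0.1681]  nu=[0.4359]  x^+=[2.6910, 2.6039]  P^+=[0.2413 0.1175; 0.1175 0.7998]
step 2: x^-=[2.5643, 2.9329]  P^-=[0.5654 0.0544; 0.0544 1.0920]  S=[0.8908]  K=[0.6220; -0.1964]  nu=[-5.8784]  x^+=[-1.0919, 4.0873]  P^+=[0.2209 0.1632; 0.1632 1.0576]
step 3: x^-=[-1.5034, 3.5938]  P^-=[0.5369 0.0722; 0.0722 1.3304]  S=[0.8653]  K=[0.6030; -0.2395]  nu=[2.1581]  x^+=[-0.2021, 3.0769]  P^+=[0.2223 0.1971; 0.1971 1.2808]
step 4: x^-=[-0.4871, 2.8232]  P^-=[0.5339 0.0860; 0.0860 1.5354]  S=[0.8655]  K=[0.5960; -0.2732]  nu=[-2.5600]  x^+=[-2.0129, 3.5225]  P^+=[0.2265 0.2269; 0.2269 1.4708]

K[1,0] = -0.2732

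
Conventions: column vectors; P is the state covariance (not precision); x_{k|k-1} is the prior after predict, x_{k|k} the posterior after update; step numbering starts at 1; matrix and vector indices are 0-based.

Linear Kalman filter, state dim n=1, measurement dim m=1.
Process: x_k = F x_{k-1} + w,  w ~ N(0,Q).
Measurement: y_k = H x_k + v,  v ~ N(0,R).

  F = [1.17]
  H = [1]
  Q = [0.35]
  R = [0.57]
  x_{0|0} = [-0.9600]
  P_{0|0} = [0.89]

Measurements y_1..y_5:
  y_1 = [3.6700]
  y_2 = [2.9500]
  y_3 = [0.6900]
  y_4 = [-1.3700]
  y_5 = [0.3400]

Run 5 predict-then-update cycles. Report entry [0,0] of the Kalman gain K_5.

K[0,0] = 0.5866

step 1: x^-=[-1.1232]  P^-=[1.5683]  S=[2.1383]  K=[0.7334]  nu=[4.7932]  x^+=[2.3923]  P^+=[0.4181]
step 2: x^-=[2.7990]  P^-=[0.9223]  S=[1.4923]  K=[0.6180]  nu=[0.1510]  x^+=[2.8923]  P^+=[0.3523]
step 3: x^-=[3.3840]  P^-=[0.8322]  S=[1.4022]  K=[0.5935]  nu=[-2.6940]  x^+=[1.7851]  P^+=[0.3383]
step 4: x^-=[2.0886]  P^-=[0.8131]  S=[1.3831]  K=[0.5879]  nu=[-3.4586]  x^+=[0.0553]  P^+=[0.3351]
step 5: x^-=[0.0647]  P^-=[0.8087]  S=[1.3787]  K=[0.5866]  nu=[0.2753]  x^+=[0.2262]  P^+=[0.3343]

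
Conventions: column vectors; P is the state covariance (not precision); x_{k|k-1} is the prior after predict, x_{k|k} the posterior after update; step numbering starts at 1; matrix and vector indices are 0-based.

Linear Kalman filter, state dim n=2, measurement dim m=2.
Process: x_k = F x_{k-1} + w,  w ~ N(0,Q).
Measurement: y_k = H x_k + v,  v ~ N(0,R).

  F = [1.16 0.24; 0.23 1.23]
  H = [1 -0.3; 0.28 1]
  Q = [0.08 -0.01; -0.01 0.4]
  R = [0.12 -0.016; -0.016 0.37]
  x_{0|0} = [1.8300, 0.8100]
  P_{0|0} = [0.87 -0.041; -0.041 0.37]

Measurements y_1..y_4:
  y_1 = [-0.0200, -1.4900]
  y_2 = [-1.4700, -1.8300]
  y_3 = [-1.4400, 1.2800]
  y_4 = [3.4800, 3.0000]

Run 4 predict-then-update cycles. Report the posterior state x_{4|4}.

step 1: x^-=[2.3172, 1.4172]  P^-=[1.2492 0.2706; 0.2706 0.9826]  S=[1.2952 0.2868; 0.2868 1.6021]  K=[0.8497 0.2351; -0.1718 0.6914]  nu=[-1.9120, -3.5560]  x^+=[-0.1434, -0.7129]  P^+=[0.1109 0.0423; 0.0423 0.2467]
step 2: x^-=[-0.3375, -0.9098]  P^-=[0.2670 0.1552; 0.1552 0.8031]  S=[0.3662 -0.0400; -0.0400 1.2809]  K=[0.6238 0.1990; -0.1625 0.6558]  nu=[-1.4055, -0.8257]  x^+=[-1.3785, -1.2229]  P^+=[0.0837 0.0402; 0.0402 0.2340]
step 3: x^-=[-1.8926, -1.8212]  P^-=[0.2285 0.1410; 0.1410 0.7812]  S=[0.3342 -0.0572; -0.0572 1.2481]  K=[0.5899 0.1913; -0.1681 0.6498]  nu=[-0.0938, 3.6312]  x^+=[-1.2533, 0.5542]  P^+=[0.0795 0.0391; 0.0391 0.2322]
step 4: x^-=[-1.3208, 0.3934]  P^-=[0.2221 0.1377; 0.1377 0.7776]  S=[0.3294 -0.0610; -0.0610 1.2421]  K=[0.5838 0.1896; -0.1701 0.6487]  nu=[4.9189, 2.9764]  x^+=[2.1149, 1.4875]  P^+=[0.0787 0.0388; 0.0388 0.2319]

x_post = [2.1149, 1.4875]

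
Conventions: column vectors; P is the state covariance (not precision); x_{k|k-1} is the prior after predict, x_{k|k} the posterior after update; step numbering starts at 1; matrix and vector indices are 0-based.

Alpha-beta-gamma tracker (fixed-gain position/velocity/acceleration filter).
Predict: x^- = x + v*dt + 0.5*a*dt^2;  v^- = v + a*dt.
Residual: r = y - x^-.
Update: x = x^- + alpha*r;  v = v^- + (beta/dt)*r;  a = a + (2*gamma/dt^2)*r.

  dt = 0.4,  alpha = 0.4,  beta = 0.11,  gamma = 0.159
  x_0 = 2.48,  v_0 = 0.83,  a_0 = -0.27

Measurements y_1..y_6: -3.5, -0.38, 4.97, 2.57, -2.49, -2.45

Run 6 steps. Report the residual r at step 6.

resid = -3.3865

step 1: x_pred=2.7904  r=-6.2904  x^+=0.2742  v^+=-1.0079  a^+=-12.7722
step 2: x_pred=-1.1507  r=0.7707  x^+=-0.8424  v^+=-5.9048  a^+=-11.2404
step 3: x_pred=-4.1036  r=9.0736  x^+=-0.4741  v^+=-7.9057  a^+=6.7933
step 4: x_pred=-3.0930  r=5.6630  x^+=-0.8278  v^+=-3.6311  a^+=18.0484
step 5: x_pred=-0.8364  r=-1.6536  x^+=-1.4978  v^+=3.1335  a^+=14.7618
step 6: x_pred=0.9365  r=-3.3865  x^+=-0.4181  v^+=8.1069  a^+=8.0311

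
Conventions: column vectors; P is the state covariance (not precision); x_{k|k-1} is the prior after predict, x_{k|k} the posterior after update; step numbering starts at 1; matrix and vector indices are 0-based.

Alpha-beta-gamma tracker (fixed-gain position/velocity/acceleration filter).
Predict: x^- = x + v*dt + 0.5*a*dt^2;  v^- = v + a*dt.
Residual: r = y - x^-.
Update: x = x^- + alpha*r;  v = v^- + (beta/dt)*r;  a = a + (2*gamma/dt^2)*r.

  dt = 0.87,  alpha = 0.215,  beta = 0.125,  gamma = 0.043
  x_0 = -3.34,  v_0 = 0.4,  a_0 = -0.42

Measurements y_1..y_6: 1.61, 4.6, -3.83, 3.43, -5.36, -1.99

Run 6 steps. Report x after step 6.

step 1: x_pred=-3.1509  r=4.7609  x^+=-2.1273  v^+=0.7186  a^+=0.1209
step 2: x_pred=-1.4564  r=6.0564  x^+=-0.1542  v^+=1.6940  a^+=0.8091
step 3: x_pred=1.6258  r=-5.4558  x^+=0.4528  v^+=1.6141  a^+=0.1892
step 4: x_pred=1.9286  r=1.5014  x^+=2.2514  v^+=1.9944  a^+=0.3598
step 5: x_pred=4.1227  r=-9.4827  x^+=2.0839  v^+=0.9449  a^+=-0.7177
step 6: x_pred=2.6344  r=-4.6244  x^+=1.6401  v^+=-0.3439  a^+=-1.2431

x_post = 1.6401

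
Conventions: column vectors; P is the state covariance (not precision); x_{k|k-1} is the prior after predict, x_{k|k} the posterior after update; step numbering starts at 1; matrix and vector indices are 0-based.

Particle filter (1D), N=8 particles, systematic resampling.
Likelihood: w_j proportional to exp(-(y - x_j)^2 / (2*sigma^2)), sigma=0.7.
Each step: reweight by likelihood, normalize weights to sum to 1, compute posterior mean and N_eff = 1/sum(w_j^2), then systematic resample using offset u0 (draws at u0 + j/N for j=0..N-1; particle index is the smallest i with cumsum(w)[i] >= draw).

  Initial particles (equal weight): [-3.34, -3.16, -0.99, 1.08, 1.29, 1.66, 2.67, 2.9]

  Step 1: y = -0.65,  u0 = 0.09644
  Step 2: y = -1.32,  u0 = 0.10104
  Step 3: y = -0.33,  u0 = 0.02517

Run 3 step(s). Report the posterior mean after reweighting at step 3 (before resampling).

post_mean = -0.9900

step 1: w=[0.0006, 0.0017, 0.9220, 0.0489, 0.0223, 0.0045, 0.0000, 0.0000]  mean=-0.8311  Neff=1.1724  idx=[2, 2, 2, 2, 2, 2, 2, 3]
step 2: w=[0.1428, 0.1428, 0.1428, 0.1428, 0.1428, 0.1428, 0.1428, 0.0004]  mean=-0.9891  Neff=7.0063  idx=[0, 1, 2, 3, 4, 5, 5, 6]
step 3: w=[0.1250, 0.1250, 0.1250, 0.1250, 0.1250, 0.1250, 0.1250, 0.1250]  mean=-0.9900  Neff=8.0000  idx=[0, 1, 2, 3, 4, 5, 6, 7]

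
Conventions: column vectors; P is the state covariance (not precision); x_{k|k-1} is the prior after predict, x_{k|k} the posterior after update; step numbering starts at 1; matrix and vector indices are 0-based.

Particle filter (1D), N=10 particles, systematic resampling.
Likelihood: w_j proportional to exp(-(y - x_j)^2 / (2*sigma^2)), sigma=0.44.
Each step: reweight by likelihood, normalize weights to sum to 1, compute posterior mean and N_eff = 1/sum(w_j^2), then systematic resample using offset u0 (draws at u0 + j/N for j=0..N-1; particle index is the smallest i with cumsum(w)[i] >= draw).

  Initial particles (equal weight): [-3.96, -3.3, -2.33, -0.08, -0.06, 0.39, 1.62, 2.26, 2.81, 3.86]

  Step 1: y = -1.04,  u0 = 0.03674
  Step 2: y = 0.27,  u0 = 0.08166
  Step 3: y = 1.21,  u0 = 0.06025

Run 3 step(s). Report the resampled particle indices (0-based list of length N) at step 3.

step 1: w=[0.0000, 0.0000, 0.0698, 0.4747, 0.4294, 0.0261, 0.0000, 0.0000, 0.0000, 0.0000]  mean=-0.2161  Neff=2.4079  idx=[2, 3, 3, 3, 3, 3, 4, 4, 4, 4]
step 2: w=[0.0000, 0.1094, 0.1094, 0.1094, 0.1094, 0.1094, 0.1133, 0.1133, 0.1133, 0.1133]  mean=-0.0709  Neff=8.9972  idx=[1, 2, 3, 4, 5, 6, 7, 8, 8, 9]
step 3: w=[0.0934, 0.0934, 0.0934, 0.0934, 0.0934, 0.1066, 0.1066, 0.1066, 0.1066, 0.1066]  mean=-0.0693  Neff=9.9566  idx=[0, 1, 2, 3, 4, 5, 6, 7, 8, 9]

resampled_idx = [0, 1, 2, 3, 4, 5, 6, 7, 8, 9]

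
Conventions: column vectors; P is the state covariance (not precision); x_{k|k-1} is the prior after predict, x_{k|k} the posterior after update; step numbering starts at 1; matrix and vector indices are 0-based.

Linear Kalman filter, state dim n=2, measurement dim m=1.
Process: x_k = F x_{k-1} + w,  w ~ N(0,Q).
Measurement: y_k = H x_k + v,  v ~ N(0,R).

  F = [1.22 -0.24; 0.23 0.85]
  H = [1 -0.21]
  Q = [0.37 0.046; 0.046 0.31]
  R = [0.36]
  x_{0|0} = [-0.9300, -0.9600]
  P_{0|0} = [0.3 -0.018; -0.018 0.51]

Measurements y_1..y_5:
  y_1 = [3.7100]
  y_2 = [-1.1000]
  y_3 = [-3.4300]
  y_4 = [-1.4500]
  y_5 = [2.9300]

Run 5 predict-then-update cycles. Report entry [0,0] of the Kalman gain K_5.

step 1: x^-=[-0.9042, -1.0299]  P^-=[0.8564 0.0085; 0.0085 0.6873]  S=[1.2432]  K=[0.6875; -0.1093]  nu=[4.3979]  x^+=[2.1192, -1.5105]  P^+=[0.2689 0.1019; 0.1019 0.6725]
step 2: x^-=[2.9480, -0.7965]  P^-=[0.7493 0.0843; 0.0843 0.8499]  S=[1.1114]  K=[0.6583; -0.0848]  nu=[-4.2153]  x^+=[0.1732, -0.4393]  P^+=[0.2677 0.1463; 0.1463 0.8419]
step 3: x^-=[0.3167, -0.3335]  P^-=[0.7313 0.0930; 0.0930 0.9897]  S=[1.0959]  K=[0.6495; -0.1048]  nu=[-3.8168]  x^+=[-2.1622, 0.0664]  P^+=[0.2690 0.1676; 0.1676 0.9776]
step 4: x^-=[-2.6538, -0.4409]  P^-=[0.7286 0.0866; 0.0866 1.0961]  S=[1.1005]  K=[0.6455; -0.1305]  nu=[1.1113]  x^+=[-1.9365, -0.5859]  P^+=[0.2700 0.1793; 0.1793 1.0773]
step 5: x^-=[-2.2220, -0.9434]  P^-=[0.7290 0.0780; 0.0780 1.1728]  S=[1.1079]  K=[0.6432; -0.1519]  nu=[4.9539]  x^+=[0.9642, -1.6958]  P^+=[0.2707 0.1862; 0.1862 1.1472]

K[0,0] = 0.6432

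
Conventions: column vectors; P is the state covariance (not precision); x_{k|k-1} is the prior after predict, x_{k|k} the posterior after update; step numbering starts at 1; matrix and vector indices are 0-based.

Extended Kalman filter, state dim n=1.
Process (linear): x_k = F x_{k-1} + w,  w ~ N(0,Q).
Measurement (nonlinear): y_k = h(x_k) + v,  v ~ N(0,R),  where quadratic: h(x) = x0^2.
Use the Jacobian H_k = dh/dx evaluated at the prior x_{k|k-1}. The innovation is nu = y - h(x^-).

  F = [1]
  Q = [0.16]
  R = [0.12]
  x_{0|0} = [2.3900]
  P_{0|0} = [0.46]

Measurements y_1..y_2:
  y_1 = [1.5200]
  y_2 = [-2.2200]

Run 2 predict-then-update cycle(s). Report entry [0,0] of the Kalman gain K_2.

K[0,0] = 0.3049

step 1: x^-=[2.3900]  P^-=[0.6200]  H_jac=[4.7800]  S=[14.2860]  K=[0.2074]  nu=[-4.1921]  x^+=[1.5204]  P^+=[0.0052]
step 2: x^-=[1.5204]  P^-=[0.1652]  H_jac=[3.0407]  S=[1.6475]  K=[0.3049]  nu=[-4.5315]  x^+=[0.1386]  P^+=[0.0120]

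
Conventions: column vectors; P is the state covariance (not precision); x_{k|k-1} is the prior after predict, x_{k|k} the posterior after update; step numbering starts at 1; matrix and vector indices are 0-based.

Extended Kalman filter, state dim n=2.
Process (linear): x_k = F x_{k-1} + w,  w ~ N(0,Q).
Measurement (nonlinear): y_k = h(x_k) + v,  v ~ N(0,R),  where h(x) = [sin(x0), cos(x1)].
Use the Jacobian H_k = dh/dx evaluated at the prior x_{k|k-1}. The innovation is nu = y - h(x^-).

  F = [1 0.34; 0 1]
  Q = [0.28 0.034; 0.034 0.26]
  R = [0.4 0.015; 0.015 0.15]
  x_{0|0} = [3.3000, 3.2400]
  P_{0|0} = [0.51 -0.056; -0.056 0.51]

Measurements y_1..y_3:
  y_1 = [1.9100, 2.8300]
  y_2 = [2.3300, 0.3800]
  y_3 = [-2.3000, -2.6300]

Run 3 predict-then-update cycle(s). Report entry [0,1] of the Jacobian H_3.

step 1: x^-=[4.4016, 3.2400]  P^-=[0.8109 0.1514; 0.1514 0.7700]  H_jac=[-0.3058 0.0000; 0.0000 0.0982]  S=[0.4758 0.0105; 0.0105 0.1574]  K=[-0.5240 0.1293; -0.1080 0.4877]  nu=[2.8621, 3.8252]  x^+=[3.3964, 4.7964]  P^+=[0.6790 0.1174; 0.1174 0.7281]
step 2: x^-=[5.0272, 4.7964]  P^-=[1.1230 0.3989; 0.3989 0.9881]  H_jac=[0.3096 0.0000; 0.0000 0.9965]  S=[0.5077 0.1381; 0.1381 1.1311]  K=[0.6096 0.2770; 0.0068 0.8696]  nu=[3.2809, 0.2961]  x^+=[7.1091, 5.0761]  P^+=[0.8009 0.0509; 0.0509 0.1310]
step 3: x^-=[8.8350, 5.0761]  P^-=[1.1307 0.1294; 0.1294 0.3910]  H_jac=[-0.8310 0.0000; 0.0000 0.9346]  S=[1.1809 -0.0855; -0.0855 0.4915]  K=[-0.7878 0.1090; -0.0377 0.7369]  nu=[-2.8562, -2.9857]  x^+=[10.7597, 2.9836]  P^+=[0.3772 0.0049; 0.0049 0.1177]

H_jac[0,1] = 0.0000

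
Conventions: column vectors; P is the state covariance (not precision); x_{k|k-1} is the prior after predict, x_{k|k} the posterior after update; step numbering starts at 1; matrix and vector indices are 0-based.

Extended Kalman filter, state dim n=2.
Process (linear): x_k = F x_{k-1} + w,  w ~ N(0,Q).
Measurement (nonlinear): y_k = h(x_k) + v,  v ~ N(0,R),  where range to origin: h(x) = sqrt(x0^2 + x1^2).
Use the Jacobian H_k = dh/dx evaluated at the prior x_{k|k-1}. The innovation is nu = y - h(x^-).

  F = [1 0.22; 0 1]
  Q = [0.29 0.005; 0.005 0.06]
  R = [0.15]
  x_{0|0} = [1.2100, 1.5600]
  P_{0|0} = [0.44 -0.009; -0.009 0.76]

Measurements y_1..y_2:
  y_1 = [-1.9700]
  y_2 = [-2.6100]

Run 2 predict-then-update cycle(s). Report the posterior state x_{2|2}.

step 1: x^-=[1.5532, 1.5600]  P^-=[0.7628 0.1632; 0.1632 0.8200]  H_jac=[0.7056 0.7086]  S=[1.1047]  K=[0.5919; 0.6302]  nu=[-4.1714]  x^+=[-0.9157, -1.0689]  P^+=[0.3758 -0.2489; -0.2489 0.3812]
step 2: x^-=[-1.1509, -1.0689]  P^-=[0.5748 -0.1600; -0.1600 0.4412]  H_jac=[-0.7327 -0.6805]  S=[0.5033]  K=[-0.6203; -0.3636]  nu=[-4.1807]  x^+=[1.4426, 0.4511]  P^+=[0.3811 -0.2735; -0.2735 0.3747]

x_post = [1.4426, 0.4511]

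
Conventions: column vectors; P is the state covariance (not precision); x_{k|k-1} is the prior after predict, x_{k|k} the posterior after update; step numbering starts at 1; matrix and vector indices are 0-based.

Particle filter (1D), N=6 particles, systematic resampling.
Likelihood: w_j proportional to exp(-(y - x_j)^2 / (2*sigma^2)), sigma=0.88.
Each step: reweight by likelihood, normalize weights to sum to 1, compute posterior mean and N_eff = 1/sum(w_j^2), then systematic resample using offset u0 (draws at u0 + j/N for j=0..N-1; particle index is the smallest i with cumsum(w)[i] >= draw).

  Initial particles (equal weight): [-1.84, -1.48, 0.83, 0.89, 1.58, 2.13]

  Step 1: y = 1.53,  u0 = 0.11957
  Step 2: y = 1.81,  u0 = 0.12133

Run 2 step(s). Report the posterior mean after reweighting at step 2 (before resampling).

post_mean = 1.5419

step 1: w=[0.0002, 0.0009, 0.2215, 0.2333, 0.3034, 0.2408]  mean=1.3821  Neff=3.9449  idx=[2, 3, 3, 4, 5, 5]
step 2: w=[0.1186, 0.1277, 0.1277, 0.2131, 0.2064, 0.2064]  mean=1.5419  Neff=5.6391  idx=[1, 2, 3, 4, 4, 5]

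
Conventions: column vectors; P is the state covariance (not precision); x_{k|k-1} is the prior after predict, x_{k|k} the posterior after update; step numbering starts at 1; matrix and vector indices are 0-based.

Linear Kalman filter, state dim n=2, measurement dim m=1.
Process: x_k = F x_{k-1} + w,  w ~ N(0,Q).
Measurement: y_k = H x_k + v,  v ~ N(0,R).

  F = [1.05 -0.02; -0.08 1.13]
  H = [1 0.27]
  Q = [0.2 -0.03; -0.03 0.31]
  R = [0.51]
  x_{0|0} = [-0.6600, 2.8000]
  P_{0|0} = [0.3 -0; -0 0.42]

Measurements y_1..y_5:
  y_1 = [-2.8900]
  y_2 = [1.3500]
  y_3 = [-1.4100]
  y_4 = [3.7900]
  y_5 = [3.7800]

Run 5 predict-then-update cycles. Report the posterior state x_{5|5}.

step 1: x^-=[-0.7490, 3.2168]  P^-=[0.5309 -0.0647; -0.0647 0.8482]  S=[1.0678]  K=[0.4808; 0.1539]  nu=[-3.0095]  x^+=[-2.1961, 2.7537]  P^+=[0.2840 -0.1437; -0.1437 0.8229]
step 2: x^-=[-2.3610, 3.2873]  P^-=[0.5195 -0.2432; -0.2432 1.3886]  S=[0.9994]  K=[0.4541; 0.1318]  nu=[2.8234]  x^+=[-1.0788, 3.6595]  P^+=[0.3134 -0.3030; -0.3030 1.3712]
step 3: x^-=[-1.2060, 4.2215]  P^-=[0.5588 -0.4473; -0.4473 2.1177]  S=[0.9816]  K=[0.4462; 0.1268]  nu=[-1.3438]  x^+=[-1.8056, 4.0511]  P^+=[0.3633 -0.5029; -0.5029 2.1019]
step 4: x^-=[-1.9769, 4.7222]  P^-=[0.6226 -0.7055; -0.7055 3.0872]  S=[0.9767]  K=[0.4424; 0.1311]  nu=[4.4919]  x^+=[0.0103, 5.3113]  P^+=[0.4314 -0.7621; -0.7621 3.0704]
step 5: x^-=[-0.0954, 6.0009]  P^-=[0.7089 -1.0411; -1.0411 4.3712]  S=[0.9753]  K=[0.4386; 0.1426]  nu=[2.2552]  x^+=[0.8937, 6.3225]  P^+=[0.5213 -1.1021; -1.1021 4.3513]

x_post = [0.8937, 6.3225]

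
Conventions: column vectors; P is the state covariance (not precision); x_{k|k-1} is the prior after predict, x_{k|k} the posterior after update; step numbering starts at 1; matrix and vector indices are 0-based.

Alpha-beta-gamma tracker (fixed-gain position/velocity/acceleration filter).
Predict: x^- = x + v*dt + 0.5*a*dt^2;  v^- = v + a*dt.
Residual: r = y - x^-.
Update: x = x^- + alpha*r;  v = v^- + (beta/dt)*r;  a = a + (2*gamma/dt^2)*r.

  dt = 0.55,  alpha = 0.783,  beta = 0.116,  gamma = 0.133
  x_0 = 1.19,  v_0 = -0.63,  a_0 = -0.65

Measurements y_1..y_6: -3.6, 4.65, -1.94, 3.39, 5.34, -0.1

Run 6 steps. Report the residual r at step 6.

step 1: x_pred=0.7452  r=-4.3452  x^+=-2.6571  v^+=-1.9039  a^+=-4.4709
step 2: x_pred=-4.3805  r=9.0305  x^+=2.6904  v^+=-2.4583  a^+=3.4700
step 3: x_pred=1.8631  r=-3.8031  x^+=-1.1147  v^+=-1.3520  a^+=0.1257
step 4: x_pred=-1.8393  r=5.2293  x^+=2.2552  v^+=-0.1799  a^+=4.7240
step 5: x_pred=2.8708  r=2.4692  x^+=4.8042  v^+=2.9391  a^+=6.8953
step 6: x_pred=7.4636  r=-7.5636  x^+=1.5413  v^+=5.1363  a^+=0.2443

resid = -7.5636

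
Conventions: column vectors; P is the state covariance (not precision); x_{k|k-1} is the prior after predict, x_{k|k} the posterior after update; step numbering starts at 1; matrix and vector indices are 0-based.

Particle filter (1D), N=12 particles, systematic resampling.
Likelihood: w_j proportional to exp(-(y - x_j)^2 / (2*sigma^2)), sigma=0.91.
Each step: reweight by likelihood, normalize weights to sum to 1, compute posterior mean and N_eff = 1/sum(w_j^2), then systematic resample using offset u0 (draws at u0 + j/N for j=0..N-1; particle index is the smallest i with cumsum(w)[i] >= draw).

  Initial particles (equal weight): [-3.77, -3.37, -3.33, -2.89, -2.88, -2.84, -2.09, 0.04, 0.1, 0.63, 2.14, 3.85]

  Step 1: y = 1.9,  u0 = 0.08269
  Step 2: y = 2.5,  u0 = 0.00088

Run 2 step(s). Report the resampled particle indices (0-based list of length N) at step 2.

step 1: w=[0.0000, 0.0000, 0.0000, 0.0000, 0.0000, 0.0000, 0.0000, 0.0724, 0.0827, 0.2209, 0.5650, 0.0589]  mean=1.5861  Neff=2.6069  idx=[8, 9, 9, 9, 10, 10, 10, 10, 10, 10, 10, 11]
step 2: w=[0.0043, 0.0168, 0.0168, 0.0168, 0.1284, 0.1284, 0.1284, 0.1284, 0.1284, 0.1284, 0.1284, 0.0462]  mean=2.1341  Neff=8.4407  idx=[0, 4, 4, 5, 6, 6, 7, 8, 8, 9, 10, 10]

resampled_idx = [0, 4, 4, 5, 6, 6, 7, 8, 8, 9, 10, 10]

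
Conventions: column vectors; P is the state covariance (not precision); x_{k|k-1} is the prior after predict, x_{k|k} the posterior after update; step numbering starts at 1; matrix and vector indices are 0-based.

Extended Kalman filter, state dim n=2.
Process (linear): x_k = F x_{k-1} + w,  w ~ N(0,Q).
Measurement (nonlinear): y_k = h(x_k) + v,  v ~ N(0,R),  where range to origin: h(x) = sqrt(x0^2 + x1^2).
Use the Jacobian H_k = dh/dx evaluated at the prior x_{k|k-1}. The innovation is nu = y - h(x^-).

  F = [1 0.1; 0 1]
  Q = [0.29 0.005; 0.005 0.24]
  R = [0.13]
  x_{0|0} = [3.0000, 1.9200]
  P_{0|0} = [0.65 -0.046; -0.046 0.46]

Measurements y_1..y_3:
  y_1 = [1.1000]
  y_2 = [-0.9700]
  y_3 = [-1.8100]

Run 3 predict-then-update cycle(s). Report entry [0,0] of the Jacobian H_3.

step 1: x^-=[3.1920, 1.9200]  P^-=[0.9354 0.0050; 0.0050 0.7000]  H_jac=[0.8569 0.5154]  S=[1.0073]  K=[0.7983; 0.3625]  nu=[-2.6250]  x^+=[1.0964, 0.9686]  P^+=[0.2934 -0.2865; -0.2865 0.5677]
step 2: x^-=[1.1933, 0.9686]  P^-=[0.5318 -0.2247; -0.2247 0.8077]  H_jac=[0.7764 0.6302]  S=[0.5515]  K=[0.4919; 0.6066]  nu=[-2.5069]  x^+=[-0.0400, -0.5522]  P^+=[0.3983 -0.3893; -0.3893 0.6047]
step 3: x^-=[-0.0952, -0.5522]  P^-=[0.6165 -0.3238; -0.3238 0.8447]  H_jac=[-0.1699 -0.9855]  S=[0.8597]  K=[0.2493; -0.9043]  nu=[-2.3703]  x^+=[-0.6862, 1.5913]  P^+=[0.5631 -0.1300; -0.1300 0.1417]

H_jac[0,0] = -0.1699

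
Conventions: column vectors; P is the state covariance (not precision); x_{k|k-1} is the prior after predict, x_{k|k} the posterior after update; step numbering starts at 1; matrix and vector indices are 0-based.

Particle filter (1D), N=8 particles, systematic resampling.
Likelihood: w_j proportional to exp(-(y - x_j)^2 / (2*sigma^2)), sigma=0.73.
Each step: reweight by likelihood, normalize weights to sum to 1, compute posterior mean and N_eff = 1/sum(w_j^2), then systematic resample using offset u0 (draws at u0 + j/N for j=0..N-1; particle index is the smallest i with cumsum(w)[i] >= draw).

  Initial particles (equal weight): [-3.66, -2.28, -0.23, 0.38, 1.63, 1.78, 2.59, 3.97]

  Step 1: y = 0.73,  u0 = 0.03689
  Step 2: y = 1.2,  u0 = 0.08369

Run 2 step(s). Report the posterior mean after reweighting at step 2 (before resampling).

post_mean = 1.0645

step 1: w=[0.0000, 0.0001, 0.1937, 0.4099, 0.2150, 0.1634, 0.0179, 0.0000]  mean=0.7989  Neff=3.5873  idx=[2, 2, 3, 3, 3, 4, 4, 5]
step 2: w=[0.0341, 0.0341, 0.1237, 0.1237, 0.1237, 0.1955, 0.1955, 0.1696]  mean=1.0645  Neff=6.5171  idx=[2, 3, 4, 5, 5, 6, 7, 7]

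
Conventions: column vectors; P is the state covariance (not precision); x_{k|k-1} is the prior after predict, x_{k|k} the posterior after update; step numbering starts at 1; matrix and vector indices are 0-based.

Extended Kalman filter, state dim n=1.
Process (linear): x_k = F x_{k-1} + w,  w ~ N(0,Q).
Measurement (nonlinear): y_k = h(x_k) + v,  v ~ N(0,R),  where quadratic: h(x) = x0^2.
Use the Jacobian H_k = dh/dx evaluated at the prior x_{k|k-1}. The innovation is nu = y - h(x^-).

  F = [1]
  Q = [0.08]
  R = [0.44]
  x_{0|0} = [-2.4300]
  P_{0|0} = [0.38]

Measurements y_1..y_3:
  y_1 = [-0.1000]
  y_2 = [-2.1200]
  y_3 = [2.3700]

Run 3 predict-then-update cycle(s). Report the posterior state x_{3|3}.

step 1: x^-=[-2.4300]  P^-=[0.4600]  H_jac=[-4.8600]  S=[11.3050]  K=[-0.1978]  nu=[-6.0049]  x^+=[-1.2425]  P^+=[0.0179]
step 2: x^-=[-1.2425]  P^-=[0.0979]  H_jac=[-2.4850]  S=[1.0446]  K=[-0.2329]  nu=[-3.6638]  x^+=[-0.3892]  P^+=[0.0412]
step 3: x^-=[-0.3892]  P^-=[0.1212]  H_jac=[-0.7784]  S=[0.5135]  K=[-0.1838]  nu=[2.2185]  x^+=[-0.7969]  P^+=[0.1039]

x_post = [-0.7969]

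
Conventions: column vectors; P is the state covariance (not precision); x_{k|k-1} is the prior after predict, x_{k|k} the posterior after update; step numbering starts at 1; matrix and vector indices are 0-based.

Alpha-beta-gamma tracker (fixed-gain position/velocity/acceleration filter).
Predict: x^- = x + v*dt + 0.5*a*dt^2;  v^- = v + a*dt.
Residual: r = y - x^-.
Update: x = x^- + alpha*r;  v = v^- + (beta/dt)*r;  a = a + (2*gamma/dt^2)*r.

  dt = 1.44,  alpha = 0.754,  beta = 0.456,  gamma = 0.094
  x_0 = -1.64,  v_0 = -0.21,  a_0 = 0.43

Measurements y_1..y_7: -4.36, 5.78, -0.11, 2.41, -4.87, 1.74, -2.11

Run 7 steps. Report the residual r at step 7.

resid = -1.1317

step 1: x_pred=-1.4966  r=-2.8634  x^+=-3.6556  v^+=-0.4976  a^+=0.1704
step 2: x_pred=-4.1954  r=9.9754  x^+=3.3260  v^+=2.9067  a^+=1.0748
step 3: x_pred=8.6260  r=-8.7360  x^+=2.0391  v^+=1.6880  a^+=0.2828
step 4: x_pred=4.7629  r=-2.3529  x^+=2.9888  v^+=1.3501  a^+=0.0694
step 5: x_pred=5.0049  r=-9.8749  x^+=-2.4408  v^+=-1.6770  a^+=-0.8259
step 6: x_pred=-5.7119  r=7.4519  x^+=-0.0932  v^+=-0.5065  a^+=-0.1502
step 7: x_pred=-0.9783  r=-1.1317  x^+=-1.8316  v^+=-1.0812  a^+=-0.2529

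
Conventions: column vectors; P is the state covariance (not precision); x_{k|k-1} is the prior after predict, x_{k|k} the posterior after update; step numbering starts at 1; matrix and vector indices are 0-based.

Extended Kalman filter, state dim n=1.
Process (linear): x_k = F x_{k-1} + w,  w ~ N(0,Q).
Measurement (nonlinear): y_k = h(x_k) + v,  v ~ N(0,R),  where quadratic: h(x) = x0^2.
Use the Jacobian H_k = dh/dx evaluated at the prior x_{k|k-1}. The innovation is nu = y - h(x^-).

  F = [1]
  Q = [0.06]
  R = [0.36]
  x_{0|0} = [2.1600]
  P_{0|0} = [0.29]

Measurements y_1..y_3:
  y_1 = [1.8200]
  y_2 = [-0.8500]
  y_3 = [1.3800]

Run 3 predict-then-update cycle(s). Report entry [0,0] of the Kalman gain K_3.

step 1: x^-=[2.1600]  P^-=[0.3500]  H_jac=[4.3200]  S=[6.8918]  K=[0.2194]  nu=[-2.8456]  x^+=[1.5357]  P^+=[0.0183]
step 2: x^-=[1.5357]  P^-=[0.0783]  H_jac=[3.0714]  S=[1.0985]  K=[0.2189]  nu=[-3.2084]  x^+=[0.8334]  P^+=[0.0257]
step 3: x^-=[0.8334]  P^-=[0.0857]  H_jac=[1.6669]  S=[0.5980]  K=[0.2388]  nu=[0.6854]  x^+=[0.9971]  P^+=[0.0516]

K[0,0] = 0.2388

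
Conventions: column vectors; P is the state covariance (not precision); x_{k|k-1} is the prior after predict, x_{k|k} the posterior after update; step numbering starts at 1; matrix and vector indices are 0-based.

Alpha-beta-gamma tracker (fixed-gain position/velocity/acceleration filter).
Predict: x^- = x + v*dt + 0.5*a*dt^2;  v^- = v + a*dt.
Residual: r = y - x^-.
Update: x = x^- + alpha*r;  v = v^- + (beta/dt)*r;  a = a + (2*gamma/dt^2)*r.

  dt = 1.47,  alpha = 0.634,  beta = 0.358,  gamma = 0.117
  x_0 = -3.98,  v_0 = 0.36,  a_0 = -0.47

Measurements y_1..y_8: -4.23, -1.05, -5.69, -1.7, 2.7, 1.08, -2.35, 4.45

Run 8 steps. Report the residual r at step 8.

step 1: x_pred=-3.9586  r=-0.2714  x^+=-4.1307  v^+=-0.3970  a^+=-0.4994
step 2: x_pred=-5.2538  r=4.2038  x^+=-2.5886  v^+=-0.1073  a^+=-0.0442
step 3: x_pred=-2.7941  r=-2.8959  x^+=-4.6301  v^+=-0.8775  a^+=-0.3578
step 4: x_pred=-6.3066  r=4.6066  x^+=-3.3860  v^+=-0.2815  a^+=0.1411
step 5: x_pred=-3.6474  r=6.3474  x^+=0.3768  v^+=1.4717  a^+=0.8284
step 6: x_pred=3.4353  r=-2.3553  x^+=1.9420  v^+=2.1159  a^+=0.5734
step 7: x_pred=5.6719  r=-8.0219  x^+=0.5860  v^+=1.0051  a^+=-0.2953
step 8: x_pred=1.7445  r=2.7055  x^+=3.4598  v^+=1.2299  a^+=-0.0023

resid = 2.7055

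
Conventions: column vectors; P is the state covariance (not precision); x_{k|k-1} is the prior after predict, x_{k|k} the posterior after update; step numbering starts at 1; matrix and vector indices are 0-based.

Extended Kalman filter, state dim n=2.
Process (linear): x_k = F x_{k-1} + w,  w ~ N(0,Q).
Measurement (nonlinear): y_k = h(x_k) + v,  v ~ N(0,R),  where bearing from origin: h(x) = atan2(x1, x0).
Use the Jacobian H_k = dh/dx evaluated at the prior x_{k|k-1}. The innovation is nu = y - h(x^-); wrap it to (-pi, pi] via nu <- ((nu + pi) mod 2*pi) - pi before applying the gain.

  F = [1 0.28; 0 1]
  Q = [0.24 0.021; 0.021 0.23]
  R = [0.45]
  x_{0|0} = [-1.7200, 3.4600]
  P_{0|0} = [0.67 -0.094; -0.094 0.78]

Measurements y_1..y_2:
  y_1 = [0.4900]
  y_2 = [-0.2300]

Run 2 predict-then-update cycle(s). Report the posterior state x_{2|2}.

x_post = [1.7392, 3.7737]

step 1: x^-=[-0.7512, 3.4600]  P^-=[0.9185 0.1454; 0.1454 1.0100]  H_jac=[-0.2760 -0.0599]  S=[0.5284]  K=[-0.4963; -0.1905]  nu=[-1.2946]  x^+=[-0.1087, 3.7066]  P^+=[0.7884 0.0954; 0.0954 0.9908]
step 2: x^-=[0.9291, 3.7066]  P^-=[1.1595 0.3939; 0.3939 1.2208]  H_jac=[-0.2538 0.0636]  S=[0.5169]  K=[-0.5209; -0.0431]  nu=[-1.5552]  x^+=[1.7392, 3.7737]  P^+=[1.0192 0.3823; 0.3823 1.2199]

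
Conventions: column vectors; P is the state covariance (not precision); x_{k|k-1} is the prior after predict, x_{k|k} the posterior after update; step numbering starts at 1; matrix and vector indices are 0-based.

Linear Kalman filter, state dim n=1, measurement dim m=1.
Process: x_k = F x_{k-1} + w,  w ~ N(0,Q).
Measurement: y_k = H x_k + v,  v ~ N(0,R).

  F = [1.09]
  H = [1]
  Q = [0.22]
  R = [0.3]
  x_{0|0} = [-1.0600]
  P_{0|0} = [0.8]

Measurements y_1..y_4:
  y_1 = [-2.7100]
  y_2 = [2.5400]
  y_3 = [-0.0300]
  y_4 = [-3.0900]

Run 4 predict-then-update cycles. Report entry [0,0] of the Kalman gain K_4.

K[0,0] = 0.5905

step 1: x^-=[-1.1554]  P^-=[1.1705]  S=[1.4705]  K=[0.7960]  nu=[-1.5546]  x^+=[-2.3928]  P^+=[0.2388]
step 2: x^-=[-2.6082]  P^-=[0.5037]  S=[0.8037]  K=[0.6267]  nu=[5.1482]  x^+=[0.6183]  P^+=[0.1880]
step 3: x^-=[0.6740]  P^-=[0.4434]  S=[0.7434]  K=[0.5964]  nu=[-0.7040]  x^+=[0.2541]  P^+=[0.1789]
step 4: x^-=[0.2770]  P^-=[0.4326]  S=[0.7326]  K=[0.5905]  nu=[-3.3670]  x^+=[-1.7112]  P^+=[0.1771]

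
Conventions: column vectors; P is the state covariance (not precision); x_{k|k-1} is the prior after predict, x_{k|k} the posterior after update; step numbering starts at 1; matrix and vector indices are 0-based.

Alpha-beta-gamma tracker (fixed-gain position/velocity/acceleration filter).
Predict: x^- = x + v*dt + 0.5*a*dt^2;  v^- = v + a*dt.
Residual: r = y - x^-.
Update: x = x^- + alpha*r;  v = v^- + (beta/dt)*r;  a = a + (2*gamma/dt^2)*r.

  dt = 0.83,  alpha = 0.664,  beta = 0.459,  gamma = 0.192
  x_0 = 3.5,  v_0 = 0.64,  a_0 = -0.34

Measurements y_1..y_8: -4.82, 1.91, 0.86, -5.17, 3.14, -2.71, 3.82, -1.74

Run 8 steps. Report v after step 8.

v_post = -0.0226

step 1: x_pred=3.9141  r=-8.7341  x^+=-1.8853  v^+=-4.4723  a^+=-5.2085
step 2: x_pred=-7.3914  r=9.3014  x^+=-1.2153  v^+=-3.6515  a^+=-0.0238
step 3: x_pred=-4.2542  r=5.1142  x^+=-0.8584  v^+=-0.8430  a^+=2.8269
step 4: x_pred=-0.5844  r=-4.5856  x^+=-3.6292  v^+=-1.0326  a^+=0.2708
step 5: x_pred=-4.3930  r=7.5330  x^+=0.6089  v^+=3.3580  a^+=4.4698
step 6: x_pred=4.9357  r=-7.6457  x^+=-0.1410  v^+=2.8398  a^+=0.2080
step 7: x_pred=2.2876  r=1.5324  x^+=3.3051  v^+=3.8599  a^+=1.0622
step 8: x_pred=6.8747  r=-8.6147  x^+=1.1545  v^+=-0.0226  a^+=-3.7398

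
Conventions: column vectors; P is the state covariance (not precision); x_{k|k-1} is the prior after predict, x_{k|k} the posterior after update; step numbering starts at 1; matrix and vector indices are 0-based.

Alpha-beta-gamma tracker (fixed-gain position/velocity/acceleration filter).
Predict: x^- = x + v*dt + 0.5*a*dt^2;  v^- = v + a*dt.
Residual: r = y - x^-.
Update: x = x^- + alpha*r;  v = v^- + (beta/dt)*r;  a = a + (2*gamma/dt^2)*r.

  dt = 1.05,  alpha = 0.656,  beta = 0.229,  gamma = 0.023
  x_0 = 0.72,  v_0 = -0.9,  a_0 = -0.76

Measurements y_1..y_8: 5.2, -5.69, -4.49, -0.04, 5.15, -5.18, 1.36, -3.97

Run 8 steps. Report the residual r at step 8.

resid = -2.7085

step 1: x_pred=-0.6440  r=5.8440  x^+=3.1897  v^+=-0.4235  a^+=-0.5162
step 2: x_pred=2.4605  r=-8.1505  x^+=-2.8862  v^+=-2.7430  a^+=-0.8562
step 3: x_pred=-6.2384  r=1.7484  x^+=-5.0915  v^+=-3.2608  a^+=-0.7833
step 4: x_pred=-8.9470  r=8.9070  x^+=-3.1040  v^+=-2.1406  a^+=-0.4117
step 5: x_pred=-5.5786  r=10.7286  x^+=1.4594  v^+=-0.2330  a^+=0.0360
step 6: x_pred=1.2345  r=-6.4145  x^+=-2.9734  v^+=-1.5942  a^+=-0.2317
step 7: x_pred=-4.7750  r=6.1350  x^+=-0.7504  v^+=-0.4994  a^+=0.0243
step 8: x_pred=-1.2615  r=-2.7085  x^+=-3.0383  v^+=-1.0646  a^+=-0.0887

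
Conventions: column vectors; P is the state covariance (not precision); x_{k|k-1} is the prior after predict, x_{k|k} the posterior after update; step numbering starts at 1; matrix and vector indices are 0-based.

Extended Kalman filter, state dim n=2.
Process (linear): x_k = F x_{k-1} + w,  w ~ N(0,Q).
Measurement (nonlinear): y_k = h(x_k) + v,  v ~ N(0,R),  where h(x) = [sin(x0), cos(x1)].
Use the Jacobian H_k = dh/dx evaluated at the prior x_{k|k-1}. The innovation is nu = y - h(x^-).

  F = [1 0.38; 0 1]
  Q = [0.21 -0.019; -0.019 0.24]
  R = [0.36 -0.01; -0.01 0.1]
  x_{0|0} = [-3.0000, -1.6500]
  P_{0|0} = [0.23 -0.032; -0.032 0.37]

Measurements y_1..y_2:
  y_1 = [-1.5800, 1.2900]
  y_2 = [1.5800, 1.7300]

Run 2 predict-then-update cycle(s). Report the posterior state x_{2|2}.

step 1: x^-=[-3.6270, -1.6500]  P^-=[0.4691 0.0896; 0.0896 0.6100]  H_jac=[-0.8845 0.0000; 0.0000 0.9969]  S=[0.7270 -0.0890; -0.0890 0.7062]  K=[-0.5640 0.0554; -0.0036 0.8606]  nu=[-2.0466, 1.3691]  x^+=[-2.3970, -0.4642]  P^+=[0.2302 0.0112; 0.0112 0.0864]
step 2: x^-=[-2.5734, -0.4642]  P^-=[0.4612 0.0250; 0.0250 0.3264]  H_jac=[-0.8429 0.0000; 0.0000 0.4477]  S=[0.6876 -0.0194; -0.0194 0.1654]  K=[-0.5652 0.0013; -0.0057 0.8827]  nu=[2.1181, 0.8358]  x^+=[-3.7695, 0.2614]  P^+=[0.2414 0.0129; 0.0129 0.1973]

x_post = [-3.7695, 0.2614]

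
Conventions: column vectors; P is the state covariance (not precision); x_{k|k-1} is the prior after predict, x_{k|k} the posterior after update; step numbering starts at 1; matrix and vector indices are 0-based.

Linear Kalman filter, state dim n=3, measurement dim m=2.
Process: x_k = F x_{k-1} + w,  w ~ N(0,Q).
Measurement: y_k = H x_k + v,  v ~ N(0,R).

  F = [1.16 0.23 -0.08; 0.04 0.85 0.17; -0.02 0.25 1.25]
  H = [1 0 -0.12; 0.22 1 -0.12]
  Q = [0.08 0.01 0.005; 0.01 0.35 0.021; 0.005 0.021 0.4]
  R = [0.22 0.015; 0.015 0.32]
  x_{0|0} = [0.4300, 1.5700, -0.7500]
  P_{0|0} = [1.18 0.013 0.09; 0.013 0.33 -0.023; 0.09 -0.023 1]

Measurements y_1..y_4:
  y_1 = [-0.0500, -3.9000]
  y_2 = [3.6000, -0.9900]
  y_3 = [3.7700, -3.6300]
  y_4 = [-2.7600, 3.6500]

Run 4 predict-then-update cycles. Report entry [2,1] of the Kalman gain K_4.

step 1: x^-=[0.9199, 1.2242, -0.5536]  P^-=[1.6827 0.1467 0.0248; 0.1467 0.6147 0.2814; 0.0248 0.2814 1.9646]  S=[1.9251 0.5228; 0.5228 1.0401]  K=[0.8551 0.0643; -0.1175 0.6486; -0.1423 0.1207]  nu=[-1.0363, -5.3930]  x^+=[-0.3131, -2.1518, -1.0568]  P^+=[0.2133 0.0107 0.2019; 0.0107 0.2302 0.2235; 0.2019 0.2235 1.9284]
step 2: x^-=[-0.7735, -2.0212, -1.8527]  P^-=[0.3516 0.0820 0.1764; 0.0820 0.6405 0.7358; 0.1764 0.7358 3.5571]  S=[0.5805 0.1115; 0.1115 0.8789]  K=[0.5525 0.0872; -0.1388 0.6664; -0.5202 0.4617]  nu=[4.1512, 0.9791]  x^+=[1.6052, -1.9448, -3.5601]  P^+=[0.1570 0.0358 0.2844; 0.0358 0.2596 0.4693; 0.2844 0.4693 3.2662]
step 3: x^-=[1.6996, -2.1941, -4.9685]  P^-=[0.2749 0.1008 0.2383; 0.1008 0.7741 1.3017; 0.2383 1.3017 5.7985]  S=[0.5212 0.0687; 0.0687 0.9103]  K=[0.4579 0.1112; -0.2009 0.7184; -0.9830 0.7974]  nu=[1.4742, -2.4060]  x^+=[2.1070, -4.2187, -8.3360]  P^+=[0.1474 0.0550 0.3746; 0.0550 0.3032 0.7369; 0.3746 0.7369 4.8239]
step 4: x^-=[2.1407, -4.9187, -11.5168]  P^-=[0.2579 0.1166 0.2932; 0.1166 0.9305 1.9417; 0.2932 1.9417 8.3975]  S=[0.5285 0.0333; 0.0333 0.9537]  K=[0.4132 0.1304; -0.2687 0.7676; -1.4213 1.0966]  nu=[-6.2827, 6.7158]  x^+=[0.4204, 1.9246, 4.7775]  P^+=[0.1478 0.0704 0.4582; 0.0704 0.3441 0.9832; 0.4582 0.9832 6.2870]

K[2,1] = 1.0966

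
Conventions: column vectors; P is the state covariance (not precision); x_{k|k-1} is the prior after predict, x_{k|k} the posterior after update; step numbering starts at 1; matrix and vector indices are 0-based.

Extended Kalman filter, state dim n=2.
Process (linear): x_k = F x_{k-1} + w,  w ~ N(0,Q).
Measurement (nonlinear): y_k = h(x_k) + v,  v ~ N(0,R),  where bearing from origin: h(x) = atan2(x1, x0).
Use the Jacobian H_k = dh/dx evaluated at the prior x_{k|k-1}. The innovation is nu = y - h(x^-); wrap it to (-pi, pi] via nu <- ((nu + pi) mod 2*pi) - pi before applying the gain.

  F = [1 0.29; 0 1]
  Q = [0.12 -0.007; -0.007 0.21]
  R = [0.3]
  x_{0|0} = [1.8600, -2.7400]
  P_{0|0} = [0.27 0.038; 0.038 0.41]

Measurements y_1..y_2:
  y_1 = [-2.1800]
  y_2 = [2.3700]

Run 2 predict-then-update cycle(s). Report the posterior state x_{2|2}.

step 1: x^-=[1.0654, -2.7400]  P^-=[0.4465 0.1499; 0.1499 0.6200]  H_jac=[0.3170 0.1233]  S=[0.3660]  K=[0.4372; 0.3386]  nu=[-0.9800]  x^+=[0.6369, -3.0719]  P^+=[0.3765 0.0957; 0.0957 0.5780]
step 2: x^-=[-0.2540, -3.0719]  P^-=[0.6007 0.2563; 0.2563 0.7880]  H_jac=[0.3233 -0.0267]  S=[0.3589]  K=[0.5220; 0.1722]  nu=[-2.2599]  x^+=[-1.4336, -3.4611]  P^+=[0.5029 0.2241; 0.2241 0.7774]

x_post = [-1.4336, -3.4611]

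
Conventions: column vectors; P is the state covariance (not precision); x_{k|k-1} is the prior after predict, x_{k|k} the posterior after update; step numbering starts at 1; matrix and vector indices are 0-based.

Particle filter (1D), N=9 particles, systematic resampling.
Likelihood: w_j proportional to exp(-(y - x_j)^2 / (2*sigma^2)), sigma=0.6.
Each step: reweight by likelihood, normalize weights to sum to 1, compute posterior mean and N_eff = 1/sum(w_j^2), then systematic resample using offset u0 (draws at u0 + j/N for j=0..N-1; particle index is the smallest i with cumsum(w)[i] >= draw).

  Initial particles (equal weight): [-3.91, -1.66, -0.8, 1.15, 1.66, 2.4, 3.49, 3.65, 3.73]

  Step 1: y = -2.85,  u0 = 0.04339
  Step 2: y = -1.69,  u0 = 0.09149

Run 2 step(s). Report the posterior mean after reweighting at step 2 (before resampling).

post_mean = -1.6630

step 1: w=[0.5952, 0.3965, 0.0083, 0.0000, 0.0000, 0.0000, 0.0000, 0.0000, 0.0000]  mean=-2.9921  Neff=1.9547  idx=[0, 0, 0, 0, 0, 1, 1, 1, 1]
step 2: w=[0.0003, 0.0003, 0.0003, 0.0003, 0.0003, 0.2497, 0.2497, 0.2497, 0.2497]  mean=-1.6630  Neff=4.0107  idx=[5, 5, 6, 6, 7, 7, 8, 8, 8]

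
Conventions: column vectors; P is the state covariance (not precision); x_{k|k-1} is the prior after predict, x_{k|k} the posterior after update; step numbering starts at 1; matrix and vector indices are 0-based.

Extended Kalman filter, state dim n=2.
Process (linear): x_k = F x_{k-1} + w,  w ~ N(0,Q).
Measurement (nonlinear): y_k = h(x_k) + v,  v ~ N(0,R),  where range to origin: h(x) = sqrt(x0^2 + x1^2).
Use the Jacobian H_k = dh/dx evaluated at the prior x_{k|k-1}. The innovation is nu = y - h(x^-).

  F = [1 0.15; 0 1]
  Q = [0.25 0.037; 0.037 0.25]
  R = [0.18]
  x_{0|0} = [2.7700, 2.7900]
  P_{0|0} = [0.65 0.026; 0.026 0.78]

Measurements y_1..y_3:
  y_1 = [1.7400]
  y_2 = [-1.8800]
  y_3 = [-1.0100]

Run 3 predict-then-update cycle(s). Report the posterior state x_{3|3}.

step 1: x^-=[3.1885, 2.7900]  P^-=[0.9254 0.1800; 0.1800 1.0300]  H_jac=[0.7526 0.6585]  S=[1.3291]  K=[0.6131; 0.6122]  nu=[-2.4968]  x^+=[1.6576, 1.2614]  P^+=[0.4257 -0.3189; -0.3189 0.5318]
step 2: x^-=[1.8469, 1.2614]  P^-=[0.5920 -0.2021; -0.2021 0.7818]  H_jac=[0.8258 0.5640]  S=[0.6441]  K=[0.5820; 0.4254]  nu=[-4.1165]  x^+=[-0.5489, -0.4899]  P^+=[0.3738 -0.3616; -0.3616 0.6652]
step 3: x^-=[-0.6224, -0.4899]  P^-=[0.5303 -0.2248; -0.2248 0.9152]  H_jac=[-0.7858 -0.6185]  S=[0.6390]  K=[-0.4345; -0.6094]  nu=[-1.8021]  x^+=[0.1606, 0.6083]  P^+=[0.4097 -0.3940; -0.3940 0.6779]

x_post = [0.1606, 0.6083]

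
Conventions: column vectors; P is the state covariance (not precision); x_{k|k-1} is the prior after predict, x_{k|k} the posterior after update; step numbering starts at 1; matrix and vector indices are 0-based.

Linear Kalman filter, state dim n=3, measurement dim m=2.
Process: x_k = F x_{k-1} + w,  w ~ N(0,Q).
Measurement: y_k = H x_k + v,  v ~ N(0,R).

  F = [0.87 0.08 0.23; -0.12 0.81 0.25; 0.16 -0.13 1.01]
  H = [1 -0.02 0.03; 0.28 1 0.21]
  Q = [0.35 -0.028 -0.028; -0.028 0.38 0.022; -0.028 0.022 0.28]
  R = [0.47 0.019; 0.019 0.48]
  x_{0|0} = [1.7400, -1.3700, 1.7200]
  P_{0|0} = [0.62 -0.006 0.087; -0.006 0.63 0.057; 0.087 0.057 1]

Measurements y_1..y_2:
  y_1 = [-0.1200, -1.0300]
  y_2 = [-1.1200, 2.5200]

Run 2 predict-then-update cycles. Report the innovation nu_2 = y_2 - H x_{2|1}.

step 1: x^-=[1.7998, -0.8885, 2.1937]  P^-=[0.9123 0.0297 0.3672; 0.0297 0.8838 0.2331; 0.3672 0.2331 1.3400]  S=[1.4044 0.3810; 0.3810 1.6521]  K=[0.6374 0.0723; -0.1504 0.6043; 0.1978 0.3280]  nu=[-2.0034, -1.1061]  x^+=[0.4429, -1.2557, 1.4346]  P^+=[0.2980 -0.0505 0.0659; -0.0505 0.3180 -0.0794; 0.0659 -0.0794 1.0579]
step 2: x^-=[0.6148, -0.7116, 1.6830]  P^-=[0.6499 -0.0166 0.3172; -0.0166 0.6328 0.1749; 0.3172 0.1749 1.4164]  S=[1.1410 0.2545; 0.2545 1.3276]  K=[0.5634 0.0667; -0.1387 0.5274; 0.2277 0.3790]  nu=[-1.7995, 2.7060]  x^+=[-0.2185, 0.9650, 2.2990]  P^+=[0.2627 -0.0474 0.0791; -0.0474 0.2788 -0.0716; 0.0791 -0.0716 1.1226]

innov = [-1.7995, 2.7060]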